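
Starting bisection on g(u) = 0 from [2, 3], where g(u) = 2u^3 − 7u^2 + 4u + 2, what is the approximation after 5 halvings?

g(2.5) = -0.5 < 0, so the root lies in [2.5, 3]
g(2.75) = 1.65625 > 0, so the root lies in [2.5, 2.75]
g(2.625) = 0.441406 > 0, so the root lies in [2.5, 2.625]
g(2.5625) = -0.062 < 0, so the root lies in [2.5625, 2.625]
g(2.59375) = 0.1813 > 0, so the root lies in [2.5625, 2.59375]

2.59375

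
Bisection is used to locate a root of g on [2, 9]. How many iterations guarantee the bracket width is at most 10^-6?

23

Width after n steps is 7/2^n. Need 2^n ≥ 7/10^-6 = 7000000.
2^22 = 4194304 < 7000000 ≤ 2^23 = 8388608, so n = 23.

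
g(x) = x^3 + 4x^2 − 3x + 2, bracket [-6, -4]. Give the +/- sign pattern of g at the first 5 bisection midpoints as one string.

midpoint -5: g = -8 < 0 → [-5, -4]
midpoint -4.5: g = 5.375 > 0 → [-5, -4.5]
midpoint -4.75: g = -0.671875 < 0 → [-4.75, -4.5]
midpoint -4.625: g = 2.5059 > 0 → [-4.75, -4.625]
midpoint -4.6875: g = 0.9563 > 0 → [-4.75, -4.6875]

-+-++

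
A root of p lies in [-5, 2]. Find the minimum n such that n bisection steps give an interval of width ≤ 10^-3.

13

Width after n steps is 7/2^n. Need 2^n ≥ 7/10^-3 = 7000.
2^12 = 4096 < 7000 ≤ 2^13 = 8192, so n = 13.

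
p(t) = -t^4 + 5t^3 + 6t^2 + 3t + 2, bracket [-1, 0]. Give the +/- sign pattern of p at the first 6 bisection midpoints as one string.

+++---

p(-0.5) = 1.3125 > 0, so the root lies in [-1, -0.5]
p(-0.75) = 0.699219 > 0, so the root lies in [-1, -0.75]
p(-0.875) = 0.032959 > 0, so the root lies in [-1, -0.875]
p(-0.9375) = -0.4314 < 0, so the root lies in [-0.9375, -0.875]
p(-0.90625) = -0.187 < 0, so the root lies in [-0.90625, -0.875]
p(-0.890625) = -0.0741 < 0, so the root lies in [-0.890625, -0.875]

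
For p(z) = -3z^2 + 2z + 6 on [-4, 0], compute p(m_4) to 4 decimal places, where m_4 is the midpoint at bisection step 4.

-1.1875

midpoint -2: p = -10 < 0 → [-2, 0]
midpoint -1: p = 1 > 0 → [-2, -1]
midpoint -1.5: p = -3.75 < 0 → [-1.5, -1]
midpoint -1.25: p = -1.1875 < 0 → [-1.25, -1]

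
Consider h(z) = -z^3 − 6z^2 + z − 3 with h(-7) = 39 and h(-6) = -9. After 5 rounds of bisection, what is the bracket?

m = -6.5, h(m) = 11.625 (+); new bracket [-6.5, -6]
m = -6.25, h(m) = 0.515625 (+); new bracket [-6.25, -6]
m = -6.125, h(m) = -4.435547 (−); new bracket [-6.25, -6.125]
m = -6.1875, h(m) = -2.009 (−); new bracket [-6.25, -6.1875]
m = -6.21875, h(m) = -0.7591 (−); new bracket [-6.25, -6.21875]

[-6.25, -6.21875]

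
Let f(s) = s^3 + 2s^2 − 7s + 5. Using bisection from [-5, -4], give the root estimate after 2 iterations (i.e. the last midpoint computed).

-4.25

s = -4.5 gives f = -14.125, negative; keep [-4.5, -4]
s = -4.25 gives f = -5.890625, negative; keep [-4.25, -4]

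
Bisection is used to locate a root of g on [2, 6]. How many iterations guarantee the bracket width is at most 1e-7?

26

Width after n steps is 4/2^n. Need 2^n ≥ 4/1e-7 = 40000000.
2^25 = 33554432 < 40000000 ≤ 2^26 = 67108864, so n = 26.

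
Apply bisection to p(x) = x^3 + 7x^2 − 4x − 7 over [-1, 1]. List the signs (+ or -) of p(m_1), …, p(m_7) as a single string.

midpoint 0: p = -7 < 0 → [-1, 0]
midpoint -0.5: p = -3.375 < 0 → [-1, -0.5]
midpoint -0.75: p = -0.484375 < 0 → [-1, -0.75]
midpoint -0.875: p = 1.1895 > 0 → [-0.875, -0.75]
midpoint -0.8125: p = 0.3347 > 0 → [-0.8125, -0.75]
midpoint -0.78125: p = -0.0794 < 0 → [-0.8125, -0.78125]
midpoint -0.796875: p = 0.1265 > 0 → [-0.796875, -0.78125]

---++-+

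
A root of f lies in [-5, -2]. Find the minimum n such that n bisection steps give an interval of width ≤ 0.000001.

Width after n steps is 3/2^n. Need 2^n ≥ 3/0.000001 = 3000000.
2^21 = 2097152 < 3000000 ≤ 2^22 = 4194304, so n = 22.

22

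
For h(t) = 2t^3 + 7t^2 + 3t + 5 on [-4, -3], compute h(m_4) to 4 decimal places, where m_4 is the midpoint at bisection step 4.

-0.8228

midpoint -3.5: h = -5.5 < 0 → [-3.5, -3]
midpoint -3.25: h = 0.53125 > 0 → [-3.5, -3.25]
midpoint -3.375: h = -2.277344 < 0 → [-3.375, -3.25]
midpoint -3.3125: h = -0.8228 < 0 → [-3.3125, -3.25]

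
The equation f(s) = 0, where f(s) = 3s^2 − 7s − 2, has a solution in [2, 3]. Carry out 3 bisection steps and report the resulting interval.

m = 2.5, f(m) = -0.75 (−); new bracket [2.5, 3]
m = 2.75, f(m) = 1.4375 (+); new bracket [2.5, 2.75]
m = 2.625, f(m) = 0.296875 (+); new bracket [2.5, 2.625]

[2.5, 2.625]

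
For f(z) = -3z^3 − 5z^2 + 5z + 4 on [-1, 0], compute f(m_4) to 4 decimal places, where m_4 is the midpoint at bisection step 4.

0.1394

f(-0.5) = 0.625 > 0, so the root lies in [-1, -0.5]
f(-0.75) = -1.296875 < 0, so the root lies in [-0.75, -0.5]
f(-0.625) = -0.345703 < 0, so the root lies in [-0.625, -0.5]
f(-0.5625) = 0.1394 > 0, so the root lies in [-0.625, -0.5625]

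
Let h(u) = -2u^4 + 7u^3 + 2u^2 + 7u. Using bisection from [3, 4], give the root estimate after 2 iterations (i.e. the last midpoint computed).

midpoint 3.5: h = 49 > 0 → [3.5, 4]
midpoint 3.75: h = 28.007812 > 0 → [3.75, 4]

3.75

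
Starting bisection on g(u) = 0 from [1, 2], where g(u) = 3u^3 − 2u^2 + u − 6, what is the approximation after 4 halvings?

u = 1.5 gives g = 1.125, positive; keep [1, 1.5]
u = 1.25 gives g = -2.015625, negative; keep [1.25, 1.5]
u = 1.375 gives g = -0.607422, negative; keep [1.375, 1.5]
u = 1.4375 gives g = 0.2161, positive; keep [1.375, 1.4375]

1.4375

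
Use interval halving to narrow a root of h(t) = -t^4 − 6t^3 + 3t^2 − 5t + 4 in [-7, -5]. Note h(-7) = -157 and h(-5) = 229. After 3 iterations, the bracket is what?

[-6.75, -6.5]

t = -6 gives h = 142, positive; keep [-7, -6]
t = -6.5 gives h = 25.9375, positive; keep [-7, -6.5]
t = -6.75 gives h = -56.222656, negative; keep [-6.75, -6.5]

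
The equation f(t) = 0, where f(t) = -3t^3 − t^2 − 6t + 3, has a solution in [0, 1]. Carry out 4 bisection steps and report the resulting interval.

m = 0.5, f(m) = -0.625 (−); new bracket [0, 0.5]
m = 0.25, f(m) = 1.390625 (+); new bracket [0.25, 0.5]
m = 0.375, f(m) = 0.451172 (+); new bracket [0.375, 0.5]
m = 0.4375, f(m) = -0.0676 (−); new bracket [0.375, 0.4375]

[0.375, 0.4375]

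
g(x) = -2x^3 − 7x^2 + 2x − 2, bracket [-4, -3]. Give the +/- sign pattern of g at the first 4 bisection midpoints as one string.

--+-

g(-3.5) = -9 < 0, so the root lies in [-4, -3.5]
g(-3.75) = -2.46875 < 0, so the root lies in [-4, -3.75]
g(-3.875) = 1.511719 > 0, so the root lies in [-3.875, -3.75]
g(-3.8125) = -0.5405 < 0, so the root lies in [-3.875, -3.8125]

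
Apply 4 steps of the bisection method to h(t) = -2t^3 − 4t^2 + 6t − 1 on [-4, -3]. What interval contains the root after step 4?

[-3.0625, -3]

h(-3.5) = 14.75 > 0, so the root lies in [-3.5, -3]
h(-3.25) = 5.90625 > 0, so the root lies in [-3.25, -3]
h(-3.125) = 2.222656 > 0, so the root lies in [-3.125, -3]
h(-3.0625) = 0.5552 > 0, so the root lies in [-3.0625, -3]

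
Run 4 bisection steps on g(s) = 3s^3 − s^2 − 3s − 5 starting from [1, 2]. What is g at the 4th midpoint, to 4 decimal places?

midpoint 1.5: g = -1.625 < 0 → [1.5, 2]
midpoint 1.75: g = 2.765625 > 0 → [1.5, 1.75]
midpoint 1.625: g = 0.357422 > 0 → [1.5, 1.625]
midpoint 1.5625: g = -0.6848 < 0 → [1.5625, 1.625]

-0.6848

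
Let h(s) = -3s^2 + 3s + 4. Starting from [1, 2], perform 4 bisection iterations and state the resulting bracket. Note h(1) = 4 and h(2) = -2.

s = 1.5 gives h = 1.75, positive; keep [1.5, 2]
s = 1.75 gives h = 0.0625, positive; keep [1.75, 2]
s = 1.875 gives h = -0.921875, negative; keep [1.75, 1.875]
s = 1.8125 gives h = -0.418, negative; keep [1.75, 1.8125]

[1.75, 1.8125]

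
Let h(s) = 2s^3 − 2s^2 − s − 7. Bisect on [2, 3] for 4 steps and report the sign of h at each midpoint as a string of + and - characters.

+++-

s = 2.5 gives h = 9.25, positive; keep [2, 2.5]
s = 2.25 gives h = 3.40625, positive; keep [2, 2.25]
s = 2.125 gives h = 1.035156, positive; keep [2, 2.125]
s = 2.0625 gives h = -0.0229, negative; keep [2.0625, 2.125]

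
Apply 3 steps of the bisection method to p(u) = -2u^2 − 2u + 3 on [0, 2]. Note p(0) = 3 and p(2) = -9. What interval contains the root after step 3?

[0.75, 1]

u = 1 gives p = -1, negative; keep [0, 1]
u = 0.5 gives p = 1.5, positive; keep [0.5, 1]
u = 0.75 gives p = 0.375, positive; keep [0.75, 1]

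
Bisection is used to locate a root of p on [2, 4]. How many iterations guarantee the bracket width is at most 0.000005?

19

Width after n steps is 2/2^n. Need 2^n ≥ 2/0.000005 = 400000.
2^18 = 262144 < 400000 ≤ 2^19 = 524288, so n = 19.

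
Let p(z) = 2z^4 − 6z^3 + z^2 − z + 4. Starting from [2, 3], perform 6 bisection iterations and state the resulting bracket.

[2.78125, 2.796875]

midpoint 2.5: p = -7.875 < 0 → [2.5, 3]
midpoint 2.75: p = -1.585938 < 0 → [2.75, 3]
midpoint 2.875: p = 3.449707 > 0 → [2.75, 2.875]
midpoint 2.8125: p = 0.7549 > 0 → [2.75, 2.8125]
midpoint 2.78125: p = -0.4583 < 0 → [2.78125, 2.8125]
midpoint 2.796875: p = 0.1375 > 0 → [2.78125, 2.796875]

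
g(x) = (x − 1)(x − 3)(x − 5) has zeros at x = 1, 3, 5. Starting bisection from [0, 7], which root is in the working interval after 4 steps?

5

midpoint 3.5: g = -1.875 < 0 → [3.5, 7]
midpoint 5.25: g = 2.390625 > 0 → [3.5, 5.25]
midpoint 4.375: g = -2.900391 < 0 → [4.375, 5.25]
midpoint 4.8125: g = -1.2957 < 0 → [4.8125, 5.25]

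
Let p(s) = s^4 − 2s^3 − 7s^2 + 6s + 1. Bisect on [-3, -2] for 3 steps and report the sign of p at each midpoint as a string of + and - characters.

midpoint -2.5: p = 12.5625 > 0 → [-2.5, -2]
midpoint -2.25: p = 0.472656 > 0 → [-2.25, -2]
midpoint -2.125: p = -3.7771 < 0 → [-2.25, -2.125]

++-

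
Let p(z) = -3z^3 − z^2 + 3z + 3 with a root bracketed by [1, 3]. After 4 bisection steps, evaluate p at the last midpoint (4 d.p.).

0.8379

z = 2 gives p = -19, negative; keep [1, 2]
z = 1.5 gives p = -4.875, negative; keep [1, 1.5]
z = 1.25 gives p = -0.671875, negative; keep [1, 1.25]
z = 1.125 gives p = 0.8379, positive; keep [1.125, 1.25]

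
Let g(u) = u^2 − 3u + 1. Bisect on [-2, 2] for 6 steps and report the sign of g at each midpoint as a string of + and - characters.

u = 0 gives g = 1, positive; keep [0, 2]
u = 1 gives g = -1, negative; keep [0, 1]
u = 0.5 gives g = -0.25, negative; keep [0, 0.5]
u = 0.25 gives g = 0.3125, positive; keep [0.25, 0.5]
u = 0.375 gives g = 0.0156, positive; keep [0.375, 0.5]
u = 0.4375 gives g = -0.1211, negative; keep [0.375, 0.4375]

+--++-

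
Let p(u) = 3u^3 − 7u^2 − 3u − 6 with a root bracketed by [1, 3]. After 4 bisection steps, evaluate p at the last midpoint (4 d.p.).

u = 2 gives p = -16, negative; keep [2, 3]
u = 2.5 gives p = -10.375, negative; keep [2.5, 3]
u = 2.75 gives p = -4.796875, negative; keep [2.75, 3]
u = 2.875 gives p = -1.1934, negative; keep [2.875, 3]

-1.1934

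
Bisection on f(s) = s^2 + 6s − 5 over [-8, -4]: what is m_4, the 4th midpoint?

-6.75

s = -6 gives f = -5, negative; keep [-8, -6]
s = -7 gives f = 2, positive; keep [-7, -6]
s = -6.5 gives f = -1.75, negative; keep [-7, -6.5]
s = -6.75 gives f = 0.0625, positive; keep [-6.75, -6.5]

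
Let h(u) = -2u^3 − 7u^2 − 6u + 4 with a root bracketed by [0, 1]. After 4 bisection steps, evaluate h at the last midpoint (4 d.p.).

h(0.5) = -1 < 0, so the root lies in [0, 0.5]
h(0.25) = 2.03125 > 0, so the root lies in [0.25, 0.5]
h(0.375) = 0.660156 > 0, so the root lies in [0.375, 0.5]
h(0.4375) = -0.1323 < 0, so the root lies in [0.375, 0.4375]

-0.1323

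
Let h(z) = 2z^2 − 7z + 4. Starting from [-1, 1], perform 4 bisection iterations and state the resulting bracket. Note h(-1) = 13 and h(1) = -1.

[0.625, 0.75]

m = 0, h(m) = 4 (+); new bracket [0, 1]
m = 0.5, h(m) = 1 (+); new bracket [0.5, 1]
m = 0.75, h(m) = -0.125 (−); new bracket [0.5, 0.75]
m = 0.625, h(m) = 0.4062 (+); new bracket [0.625, 0.75]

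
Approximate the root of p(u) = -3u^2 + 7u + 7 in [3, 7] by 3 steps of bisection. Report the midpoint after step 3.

3.5

m = 5, p(m) = -33 (−); new bracket [3, 5]
m = 4, p(m) = -13 (−); new bracket [3, 4]
m = 3.5, p(m) = -5.25 (−); new bracket [3, 3.5]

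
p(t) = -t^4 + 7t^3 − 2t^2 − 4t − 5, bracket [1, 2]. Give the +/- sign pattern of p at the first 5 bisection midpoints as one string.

+-+--

m = 1.5, p(m) = 3.0625 (+); new bracket [1, 1.5]
m = 1.25, p(m) = -1.894531 (−); new bracket [1.25, 1.5]
m = 1.375, p(m) = 0.341553 (+); new bracket [1.25, 1.375]
m = 1.3125, p(m) = -0.836 (−); new bracket [1.3125, 1.375]
m = 1.34375, p(m) = -0.2622 (−); new bracket [1.34375, 1.375]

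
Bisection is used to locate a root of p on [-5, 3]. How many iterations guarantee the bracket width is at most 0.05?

Width after n steps is 8/2^n. Need 2^n ≥ 8/0.05 = 160.
2^7 = 128 < 160 ≤ 2^8 = 256, so n = 8.

8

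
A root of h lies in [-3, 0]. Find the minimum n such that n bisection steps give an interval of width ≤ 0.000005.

Width after n steps is 3/2^n. Need 2^n ≥ 3/0.000005 = 600000.
2^19 = 524288 < 600000 ≤ 2^20 = 1048576, so n = 20.

20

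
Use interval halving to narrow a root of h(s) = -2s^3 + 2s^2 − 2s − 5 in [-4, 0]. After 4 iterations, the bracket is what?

midpoint -2: h = 23 > 0 → [-2, 0]
midpoint -1: h = 1 > 0 → [-1, 0]
midpoint -0.5: h = -3.25 < 0 → [-1, -0.5]
midpoint -0.75: h = -1.5312 < 0 → [-1, -0.75]

[-1, -0.75]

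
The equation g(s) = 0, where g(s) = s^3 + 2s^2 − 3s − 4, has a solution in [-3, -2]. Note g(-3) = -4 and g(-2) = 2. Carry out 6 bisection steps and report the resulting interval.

midpoint -2.5: g = 0.375 > 0 → [-3, -2.5]
midpoint -2.75: g = -1.421875 < 0 → [-2.75, -2.5]
midpoint -2.625: g = -0.431641 < 0 → [-2.625, -2.5]
midpoint -2.5625: g = -0.0061 < 0 → [-2.5625, -2.5]
midpoint -2.53125: g = 0.1899 > 0 → [-2.5625, -2.53125]
midpoint -2.546875: g = 0.0933 > 0 → [-2.5625, -2.546875]

[-2.5625, -2.546875]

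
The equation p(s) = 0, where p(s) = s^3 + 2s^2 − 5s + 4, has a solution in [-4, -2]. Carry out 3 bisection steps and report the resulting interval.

[-3.75, -3.5]

midpoint -3: p = 10 > 0 → [-4, -3]
midpoint -3.5: p = 3.125 > 0 → [-4, -3.5]
midpoint -3.75: p = -1.859375 < 0 → [-3.75, -3.5]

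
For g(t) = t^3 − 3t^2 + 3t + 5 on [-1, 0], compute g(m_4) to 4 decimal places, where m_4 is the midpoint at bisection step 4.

t = -0.5 gives g = 2.625, positive; keep [-1, -0.5]
t = -0.75 gives g = 0.640625, positive; keep [-1, -0.75]
t = -0.875 gives g = -0.591797, negative; keep [-0.875, -0.75]
t = -0.8125 gives g = 0.0457, positive; keep [-0.875, -0.8125]

0.0457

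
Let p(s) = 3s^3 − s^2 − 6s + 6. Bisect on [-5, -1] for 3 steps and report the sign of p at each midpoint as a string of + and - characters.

midpoint -3: p = -66 < 0 → [-3, -1]
midpoint -2: p = -10 < 0 → [-2, -1]
midpoint -1.5: p = 2.625 > 0 → [-2, -1.5]

--+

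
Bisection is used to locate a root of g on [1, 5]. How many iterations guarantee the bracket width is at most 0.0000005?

Width after n steps is 4/2^n. Need 2^n ≥ 4/0.0000005 = 8000000.
2^22 = 4194304 < 8000000 ≤ 2^23 = 8388608, so n = 23.

23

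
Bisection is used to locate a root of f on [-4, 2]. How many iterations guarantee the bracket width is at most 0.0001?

Width after n steps is 6/2^n. Need 2^n ≥ 6/0.0001 = 60000.
2^15 = 32768 < 60000 ≤ 2^16 = 65536, so n = 16.

16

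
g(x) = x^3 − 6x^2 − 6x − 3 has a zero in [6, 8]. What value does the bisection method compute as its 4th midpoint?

midpoint 7: g = 4 > 0 → [6, 7]
midpoint 6.5: g = -20.875 < 0 → [6.5, 7]
midpoint 6.75: g = -9.328125 < 0 → [6.75, 7]
midpoint 6.875: g = -2.8926 < 0 → [6.875, 7]

6.875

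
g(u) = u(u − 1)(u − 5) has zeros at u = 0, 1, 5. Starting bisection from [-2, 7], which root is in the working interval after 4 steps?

g(2.5) = -9.375 < 0, so the root lies in [2.5, 7]
g(4.75) = -4.453125 < 0, so the root lies in [4.75, 7]
g(5.875) = 25.060547 > 0, so the root lies in [4.75, 5.875]
g(5.3125) = 7.1594 > 0, so the root lies in [4.75, 5.3125]

5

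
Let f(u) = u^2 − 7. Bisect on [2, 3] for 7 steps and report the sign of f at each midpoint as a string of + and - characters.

f(2.5) = -0.75 < 0, so the root lies in [2.5, 3]
f(2.75) = 0.5625 > 0, so the root lies in [2.5, 2.75]
f(2.625) = -0.109375 < 0, so the root lies in [2.625, 2.75]
f(2.6875) = 0.2227 > 0, so the root lies in [2.625, 2.6875]
f(2.65625) = 0.0557 > 0, so the root lies in [2.625, 2.65625]
f(2.640625) = -0.0271 < 0, so the root lies in [2.640625, 2.65625]
f(2.6484375) = 0.0142 > 0, so the root lies in [2.640625, 2.6484375]

-+-++-+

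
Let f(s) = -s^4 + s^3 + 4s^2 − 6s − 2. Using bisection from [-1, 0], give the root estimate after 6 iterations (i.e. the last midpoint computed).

s = -0.5 gives f = 1.8125, positive; keep [-0.5, 0]
s = -0.25 gives f = -0.269531, negative; keep [-0.5, -0.25]
s = -0.375 gives f = 0.73999, positive; keep [-0.375, -0.25]
s = -0.3125 gives f = 0.2256, positive; keep [-0.3125, -0.25]
s = -0.28125 gives f = -0.0246, negative; keep [-0.3125, -0.28125]
s = -0.296875 gives f = 0.0999, positive; keep [-0.296875, -0.28125]

-0.296875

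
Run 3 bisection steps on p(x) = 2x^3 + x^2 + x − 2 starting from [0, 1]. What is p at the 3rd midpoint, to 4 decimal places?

x = 0.5 gives p = -1, negative; keep [0.5, 1]
x = 0.75 gives p = 0.15625, positive; keep [0.5, 0.75]
x = 0.625 gives p = -0.496094, negative; keep [0.625, 0.75]

-0.4961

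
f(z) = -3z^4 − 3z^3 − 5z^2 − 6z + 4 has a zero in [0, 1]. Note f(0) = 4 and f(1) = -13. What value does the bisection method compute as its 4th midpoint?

0.4375

midpoint 0.5: f = -0.8125 < 0 → [0, 0.5]
midpoint 0.25: f = 2.128906 > 0 → [0.25, 0.5]
midpoint 0.375: f = 0.829346 > 0 → [0.375, 0.5]
midpoint 0.4375: f = 0.0568 > 0 → [0.4375, 0.5]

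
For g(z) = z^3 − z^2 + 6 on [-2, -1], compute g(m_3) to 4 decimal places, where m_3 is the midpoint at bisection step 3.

-0.9316

g(-1.5) = 0.375 > 0, so the root lies in [-2, -1.5]
g(-1.75) = -2.421875 < 0, so the root lies in [-1.75, -1.5]
g(-1.625) = -0.931641 < 0, so the root lies in [-1.625, -1.5]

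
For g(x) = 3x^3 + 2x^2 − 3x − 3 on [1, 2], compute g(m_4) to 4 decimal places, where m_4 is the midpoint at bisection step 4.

x = 1.5 gives g = 7.125, positive; keep [1, 1.5]
x = 1.25 gives g = 2.234375, positive; keep [1, 1.25]
x = 1.125 gives g = 0.427734, positive; keep [1, 1.125]
x = 1.0625 gives g = -0.3313, negative; keep [1.0625, 1.125]

-0.3313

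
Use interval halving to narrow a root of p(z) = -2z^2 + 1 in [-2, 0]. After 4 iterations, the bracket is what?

[-0.75, -0.625]

p(-1) = -1 < 0, so the root lies in [-1, 0]
p(-0.5) = 0.5 > 0, so the root lies in [-1, -0.5]
p(-0.75) = -0.125 < 0, so the root lies in [-0.75, -0.5]
p(-0.625) = 0.2188 > 0, so the root lies in [-0.75, -0.625]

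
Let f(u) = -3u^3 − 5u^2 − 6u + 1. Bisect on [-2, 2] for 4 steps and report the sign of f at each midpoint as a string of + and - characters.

u = 0 gives f = 1, positive; keep [0, 2]
u = 1 gives f = -13, negative; keep [0, 1]
u = 0.5 gives f = -3.625, negative; keep [0, 0.5]
u = 0.25 gives f = -0.8594, negative; keep [0, 0.25]

+---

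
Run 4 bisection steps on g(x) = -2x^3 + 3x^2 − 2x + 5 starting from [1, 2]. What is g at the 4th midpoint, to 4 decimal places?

g(1.5) = 2 > 0, so the root lies in [1.5, 2]
g(1.75) = -0.03125 < 0, so the root lies in [1.5, 1.75]
g(1.625) = 1.089844 > 0, so the root lies in [1.625, 1.75]
g(1.6875) = 0.5571 > 0, so the root lies in [1.6875, 1.75]

0.5571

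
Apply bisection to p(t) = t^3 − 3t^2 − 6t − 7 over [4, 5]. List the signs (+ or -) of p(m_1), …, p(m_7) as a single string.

-++----

midpoint 4.5: p = -3.625 < 0 → [4.5, 5]
midpoint 4.75: p = 3.984375 > 0 → [4.5, 4.75]
midpoint 4.625: p = 0.009766 > 0 → [4.5, 4.625]
midpoint 4.5625: p = -1.8494 < 0 → [4.5625, 4.625]
midpoint 4.59375: p = -0.9303 < 0 → [4.59375, 4.625]
midpoint 4.609375: p = -0.4629 < 0 → [4.609375, 4.625]
midpoint 4.6171875: p = -0.2272 < 0 → [4.6171875, 4.625]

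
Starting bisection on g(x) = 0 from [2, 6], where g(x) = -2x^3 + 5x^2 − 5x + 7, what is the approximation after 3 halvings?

2.5

x = 4 gives g = -61, negative; keep [2, 4]
x = 3 gives g = -17, negative; keep [2, 3]
x = 2.5 gives g = -5.5, negative; keep [2, 2.5]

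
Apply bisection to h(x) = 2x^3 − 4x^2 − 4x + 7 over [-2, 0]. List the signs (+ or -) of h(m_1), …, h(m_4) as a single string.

+-+-

midpoint -1: h = 5 > 0 → [-2, -1]
midpoint -1.5: h = -2.75 < 0 → [-1.5, -1]
midpoint -1.25: h = 1.84375 > 0 → [-1.5, -1.25]
midpoint -1.375: h = -0.2617 < 0 → [-1.375, -1.25]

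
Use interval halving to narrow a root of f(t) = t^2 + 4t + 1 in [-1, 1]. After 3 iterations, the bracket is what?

f(0) = 1 > 0, so the root lies in [-1, 0]
f(-0.5) = -0.75 < 0, so the root lies in [-0.5, 0]
f(-0.25) = 0.0625 > 0, so the root lies in [-0.5, -0.25]

[-0.5, -0.25]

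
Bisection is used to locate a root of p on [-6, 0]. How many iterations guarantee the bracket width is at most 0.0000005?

24

Width after n steps is 6/2^n. Need 2^n ≥ 6/0.0000005 = 12000000.
2^23 = 8388608 < 12000000 ≤ 2^24 = 16777216, so n = 24.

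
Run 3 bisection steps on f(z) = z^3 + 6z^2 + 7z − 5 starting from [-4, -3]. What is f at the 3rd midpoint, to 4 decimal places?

-0.2168

f(-3.5) = 1.125 > 0, so the root lies in [-4, -3.5]
f(-3.75) = 0.390625 > 0, so the root lies in [-4, -3.75]
f(-3.875) = -0.216797 < 0, so the root lies in [-3.875, -3.75]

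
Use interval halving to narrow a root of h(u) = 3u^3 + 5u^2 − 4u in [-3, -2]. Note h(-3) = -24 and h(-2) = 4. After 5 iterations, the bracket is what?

[-2.28125, -2.25]

u = -2.5 gives h = -5.625, negative; keep [-2.5, -2]
u = -2.25 gives h = 0.140625, positive; keep [-2.5, -2.25]
u = -2.375 gives h = -2.486328, negative; keep [-2.375, -2.25]
u = -2.3125 gives h = -1.1111, negative; keep [-2.3125, -2.25]
u = -2.28125 gives h = -0.4701, negative; keep [-2.28125, -2.25]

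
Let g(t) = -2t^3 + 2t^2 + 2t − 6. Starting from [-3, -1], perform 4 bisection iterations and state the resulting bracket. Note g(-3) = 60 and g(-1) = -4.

[-1.375, -1.25]

g(-2) = 14 > 0, so the root lies in [-2, -1]
g(-1.5) = 2.25 > 0, so the root lies in [-1.5, -1]
g(-1.25) = -1.46875 < 0, so the root lies in [-1.5, -1.25]
g(-1.375) = 0.2305 > 0, so the root lies in [-1.375, -1.25]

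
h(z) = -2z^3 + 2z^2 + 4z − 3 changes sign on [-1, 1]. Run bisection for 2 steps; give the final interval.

h(0) = -3 < 0, so the root lies in [0, 1]
h(0.5) = -0.75 < 0, so the root lies in [0.5, 1]

[0.5, 1]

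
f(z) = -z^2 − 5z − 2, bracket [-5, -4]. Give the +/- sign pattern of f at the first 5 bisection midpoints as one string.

f(-4.5) = 0.25 > 0, so the root lies in [-5, -4.5]
f(-4.75) = -0.8125 < 0, so the root lies in [-4.75, -4.5]
f(-4.625) = -0.265625 < 0, so the root lies in [-4.625, -4.5]
f(-4.5625) = -0.0039 < 0, so the root lies in [-4.5625, -4.5]
f(-4.53125) = 0.124 > 0, so the root lies in [-4.5625, -4.53125]

+---+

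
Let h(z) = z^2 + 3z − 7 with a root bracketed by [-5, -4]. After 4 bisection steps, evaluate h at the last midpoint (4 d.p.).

m = -4.5, h(m) = -0.25 (−); new bracket [-5, -4.5]
m = -4.75, h(m) = 1.3125 (+); new bracket [-4.75, -4.5]
m = -4.625, h(m) = 0.515625 (+); new bracket [-4.625, -4.5]
m = -4.5625, h(m) = 0.1289 (+); new bracket [-4.5625, -4.5]

0.1289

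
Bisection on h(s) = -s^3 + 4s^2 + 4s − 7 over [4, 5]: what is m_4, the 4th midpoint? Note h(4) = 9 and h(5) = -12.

h(4.5) = 0.875 > 0, so the root lies in [4.5, 5]
h(4.75) = -4.921875 < 0, so the root lies in [4.5, 4.75]
h(4.625) = -1.869141 < 0, so the root lies in [4.5, 4.625]
h(4.5625) = -0.4592 < 0, so the root lies in [4.5, 4.5625]

4.5625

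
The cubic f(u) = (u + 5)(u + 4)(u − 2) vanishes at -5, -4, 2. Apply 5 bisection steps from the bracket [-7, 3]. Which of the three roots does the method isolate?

midpoint -2: f = -24 < 0 → [-2, 3]
midpoint 0.5: f = -37.125 < 0 → [0.5, 3]
midpoint 1.75: f = -9.703125 < 0 → [1.75, 3]
midpoint 2.375: f = 17.6309 > 0 → [1.75, 2.375]
midpoint 2.0625: f = 2.676 > 0 → [1.75, 2.0625]

2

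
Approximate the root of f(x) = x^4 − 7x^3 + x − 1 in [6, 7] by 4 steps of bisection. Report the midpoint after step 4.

m = 6.5, f(m) = -131.8125 (−); new bracket [6.5, 7]
m = 6.75, f(m) = -71.136719 (−); new bracket [6.75, 7]
m = 6.875, f(m) = -34.743896 (−); new bracket [6.875, 7]
m = 6.9375, f(m) = -14.9309 (−); new bracket [6.9375, 7]

6.9375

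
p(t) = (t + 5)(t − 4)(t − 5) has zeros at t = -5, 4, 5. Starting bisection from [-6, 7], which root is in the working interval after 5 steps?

m = 0.5, p(m) = 86.625 (+); new bracket [-6, 0.5]
m = -2.75, p(m) = 117.703125 (+); new bracket [-6, -2.75]
m = -4.375, p(m) = 49.072266 (+); new bracket [-6, -4.375]
m = -5.1875, p(m) = -17.5496 (−); new bracket [-5.1875, -4.375]
m = -4.78125, p(m) = 18.7888 (+); new bracket [-5.1875, -4.78125]

-5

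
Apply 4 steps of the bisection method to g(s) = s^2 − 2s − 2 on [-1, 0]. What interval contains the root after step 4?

[-0.75, -0.6875]

midpoint -0.5: g = -0.75 < 0 → [-1, -0.5]
midpoint -0.75: g = 0.0625 > 0 → [-0.75, -0.5]
midpoint -0.625: g = -0.359375 < 0 → [-0.75, -0.625]
midpoint -0.6875: g = -0.1523 < 0 → [-0.75, -0.6875]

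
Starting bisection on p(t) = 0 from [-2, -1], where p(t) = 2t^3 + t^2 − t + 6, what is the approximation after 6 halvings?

-1.765625

midpoint -1.5: p = 3 > 0 → [-2, -1.5]
midpoint -1.75: p = 0.09375 > 0 → [-2, -1.75]
midpoint -1.875: p = -1.792969 < 0 → [-1.875, -1.75]
midpoint -1.8125: p = -0.811 < 0 → [-1.8125, -1.75]
midpoint -1.78125: p = -0.3492 < 0 → [-1.78125, -1.75]
midpoint -1.765625: p = -0.1254 < 0 → [-1.765625, -1.75]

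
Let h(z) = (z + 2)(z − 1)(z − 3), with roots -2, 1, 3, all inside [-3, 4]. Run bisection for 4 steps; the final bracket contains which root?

-2

midpoint 0.5: h = 3.125 > 0 → [-3, 0.5]
midpoint -1.25: h = 7.171875 > 0 → [-3, -1.25]
midpoint -2.125: h = -2.001953 < 0 → [-2.125, -1.25]
midpoint -1.6875: h = 3.9368 > 0 → [-2.125, -1.6875]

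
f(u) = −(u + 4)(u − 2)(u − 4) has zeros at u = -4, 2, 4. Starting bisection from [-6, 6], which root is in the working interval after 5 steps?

m = 0, f(m) = -32 (−); new bracket [-6, 0]
m = -3, f(m) = -35 (−); new bracket [-6, -3]
m = -4.5, f(m) = 27.625 (+); new bracket [-4.5, -3]
m = -3.75, f(m) = -11.1406 (−); new bracket [-4.5, -3.75]
m = -4.125, f(m) = 6.2207 (+); new bracket [-4.125, -3.75]

-4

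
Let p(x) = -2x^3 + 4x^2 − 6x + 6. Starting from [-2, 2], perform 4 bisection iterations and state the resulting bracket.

[1.25, 1.5]

m = 0, p(m) = 6 (+); new bracket [0, 2]
m = 1, p(m) = 2 (+); new bracket [1, 2]
m = 1.5, p(m) = -0.75 (−); new bracket [1, 1.5]
m = 1.25, p(m) = 0.8438 (+); new bracket [1.25, 1.5]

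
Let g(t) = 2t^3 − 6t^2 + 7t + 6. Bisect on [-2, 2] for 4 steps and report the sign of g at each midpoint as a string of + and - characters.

midpoint 0: g = 6 > 0 → [-2, 0]
midpoint -1: g = -9 < 0 → [-1, 0]
midpoint -0.5: g = 0.75 > 0 → [-1, -0.5]
midpoint -0.75: g = -3.4688 < 0 → [-0.75, -0.5]

+-+-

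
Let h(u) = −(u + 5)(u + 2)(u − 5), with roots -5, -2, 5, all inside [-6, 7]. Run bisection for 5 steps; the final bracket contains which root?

u = 0.5 gives h = 61.875, positive; keep [0.5, 7]
u = 3.75 gives h = 62.890625, positive; keep [3.75, 7]
u = 5.375 gives h = -28.693359, negative; keep [3.75, 5.375]
u = 4.5625 gives h = 27.4548, positive; keep [4.5625, 5.375]
u = 4.96875 gives h = 2.1709, positive; keep [4.96875, 5.375]

5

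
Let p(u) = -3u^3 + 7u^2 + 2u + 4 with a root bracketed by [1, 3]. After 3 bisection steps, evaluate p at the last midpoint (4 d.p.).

p(2) = 12 > 0, so the root lies in [2, 3]
p(2.5) = 5.875 > 0, so the root lies in [2.5, 3]
p(2.75) = 0.046875 > 0, so the root lies in [2.75, 3]

0.0469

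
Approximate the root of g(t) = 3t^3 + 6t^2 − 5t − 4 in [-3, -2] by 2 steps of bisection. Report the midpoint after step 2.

t = -2.5 gives g = -0.875, negative; keep [-2.5, -2]
t = -2.25 gives g = 3.453125, positive; keep [-2.5, -2.25]

-2.25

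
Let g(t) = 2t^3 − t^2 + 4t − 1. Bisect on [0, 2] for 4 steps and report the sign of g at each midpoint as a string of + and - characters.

g(1) = 4 > 0, so the root lies in [0, 1]
g(0.5) = 1 > 0, so the root lies in [0, 0.5]
g(0.25) = -0.03125 < 0, so the root lies in [0.25, 0.5]
g(0.375) = 0.4648 > 0, so the root lies in [0.25, 0.375]

++-+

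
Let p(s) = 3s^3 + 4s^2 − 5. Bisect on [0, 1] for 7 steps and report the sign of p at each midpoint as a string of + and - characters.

--+----

midpoint 0.5: p = -3.625 < 0 → [0.5, 1]
midpoint 0.75: p = -1.484375 < 0 → [0.75, 1]
midpoint 0.875: p = 0.072266 > 0 → [0.75, 0.875]
midpoint 0.8125: p = -0.7502 < 0 → [0.8125, 0.875]
midpoint 0.84375: p = -0.3503 < 0 → [0.84375, 0.875]
midpoint 0.859375: p = -0.1419 < 0 → [0.859375, 0.875]
midpoint 0.8671875: p = -0.0355 < 0 → [0.8671875, 0.875]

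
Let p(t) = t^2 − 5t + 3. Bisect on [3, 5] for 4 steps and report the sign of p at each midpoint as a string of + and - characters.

t = 4 gives p = -1, negative; keep [4, 5]
t = 4.5 gives p = 0.75, positive; keep [4, 4.5]
t = 4.25 gives p = -0.1875, negative; keep [4.25, 4.5]
t = 4.375 gives p = 0.2656, positive; keep [4.25, 4.375]

-+-+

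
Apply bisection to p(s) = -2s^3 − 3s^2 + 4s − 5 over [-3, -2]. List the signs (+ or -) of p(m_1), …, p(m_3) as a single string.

-++

m = -2.5, p(m) = -2.5 (−); new bracket [-3, -2.5]
m = -2.75, p(m) = 2.90625 (+); new bracket [-2.75, -2.5]
m = -2.625, p(m) = 0.003906 (+); new bracket [-2.625, -2.5]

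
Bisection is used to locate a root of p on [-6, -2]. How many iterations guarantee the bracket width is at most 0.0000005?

23

Width after n steps is 4/2^n. Need 2^n ≥ 4/0.0000005 = 8000000.
2^22 = 4194304 < 8000000 ≤ 2^23 = 8388608, so n = 23.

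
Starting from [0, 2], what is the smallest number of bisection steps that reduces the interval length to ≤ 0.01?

Width after n steps is 2/2^n. Need 2^n ≥ 2/0.01 = 200.
2^7 = 128 < 200 ≤ 2^8 = 256, so n = 8.

8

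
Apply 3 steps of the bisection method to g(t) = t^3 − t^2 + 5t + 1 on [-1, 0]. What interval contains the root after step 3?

m = -0.5, g(m) = -1.875 (−); new bracket [-0.5, 0]
m = -0.25, g(m) = -0.328125 (−); new bracket [-0.25, 0]
m = -0.125, g(m) = 0.357422 (+); new bracket [-0.25, -0.125]

[-0.25, -0.125]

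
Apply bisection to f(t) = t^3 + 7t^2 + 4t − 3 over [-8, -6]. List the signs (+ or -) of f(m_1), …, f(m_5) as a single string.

t = -7 gives f = -31, negative; keep [-7, -6]
t = -6.5 gives f = -7.875, negative; keep [-6.5, -6]
t = -6.25 gives f = 1.296875, positive; keep [-6.5, -6.25]
t = -6.375 gives f = -3.0996, negative; keep [-6.375, -6.25]
t = -6.3125 gives f = -0.8547, negative; keep [-6.3125, -6.25]

--+--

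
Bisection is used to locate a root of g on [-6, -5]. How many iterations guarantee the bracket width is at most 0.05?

Width after n steps is 1/2^n. Need 2^n ≥ 1/0.05 = 20.
2^4 = 16 < 20 ≤ 2^5 = 32, so n = 5.

5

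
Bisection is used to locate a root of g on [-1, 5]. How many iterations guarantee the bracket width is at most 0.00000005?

Width after n steps is 6/2^n. Need 2^n ≥ 6/0.00000005 = 120000000.
2^26 = 67108864 < 120000000 ≤ 2^27 = 134217728, so n = 27.

27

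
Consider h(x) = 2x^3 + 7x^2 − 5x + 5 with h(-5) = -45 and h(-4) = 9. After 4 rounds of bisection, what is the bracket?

h(-4.5) = -13 < 0, so the root lies in [-4.5, -4]
h(-4.25) = -0.84375 < 0, so the root lies in [-4.25, -4]
h(-4.125) = 4.355469 > 0, so the root lies in [-4.25, -4.125]
h(-4.1875) = 1.8267 > 0, so the root lies in [-4.25, -4.1875]

[-4.25, -4.1875]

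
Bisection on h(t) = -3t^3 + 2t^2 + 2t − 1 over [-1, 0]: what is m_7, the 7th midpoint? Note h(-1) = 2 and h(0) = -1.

-0.7734375

m = -0.5, h(m) = -1.125 (−); new bracket [-1, -0.5]
m = -0.75, h(m) = -0.109375 (−); new bracket [-1, -0.75]
m = -0.875, h(m) = 0.791016 (+); new bracket [-0.875, -0.75]
m = -0.8125, h(m) = 0.3044 (+); new bracket [-0.8125, -0.75]
m = -0.78125, h(m) = 0.0887 (+); new bracket [-0.78125, -0.75]
m = -0.765625, h(m) = -0.0125 (−); new bracket [-0.78125, -0.765625]
m = -0.7734375, h(m) = 0.0376 (+); new bracket [-0.7734375, -0.765625]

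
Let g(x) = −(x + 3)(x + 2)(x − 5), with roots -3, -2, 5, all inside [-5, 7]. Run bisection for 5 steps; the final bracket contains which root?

g(1) = 48 > 0, so the root lies in [1, 7]
g(4) = 42 > 0, so the root lies in [4, 7]
g(5.5) = -31.875 < 0, so the root lies in [4, 5.5]
g(4.75) = 13.0781 > 0, so the root lies in [4.75, 5.5]
g(5.125) = -7.2363 < 0, so the root lies in [4.75, 5.125]

5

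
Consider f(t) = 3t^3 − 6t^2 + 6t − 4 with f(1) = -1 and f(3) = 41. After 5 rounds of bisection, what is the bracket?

[1.25, 1.3125]

t = 2 gives f = 8, positive; keep [1, 2]
t = 1.5 gives f = 1.625, positive; keep [1, 1.5]
t = 1.25 gives f = -0.015625, negative; keep [1.25, 1.5]
t = 1.375 gives f = 0.7051, positive; keep [1.25, 1.375]
t = 1.3125 gives f = 0.322, positive; keep [1.25, 1.3125]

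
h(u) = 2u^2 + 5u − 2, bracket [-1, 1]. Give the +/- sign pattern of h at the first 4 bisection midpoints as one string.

m = 0, h(m) = -2 (−); new bracket [0, 1]
m = 0.5, h(m) = 1 (+); new bracket [0, 0.5]
m = 0.25, h(m) = -0.625 (−); new bracket [0.25, 0.5]
m = 0.375, h(m) = 0.1562 (+); new bracket [0.25, 0.375]

-+-+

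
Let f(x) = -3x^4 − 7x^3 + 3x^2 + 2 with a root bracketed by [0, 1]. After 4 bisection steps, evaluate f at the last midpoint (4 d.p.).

f(0.5) = 1.6875 > 0, so the root lies in [0.5, 1]
f(0.75) = -0.214844 < 0, so the root lies in [0.5, 0.75]
f(0.625) = 1.005127 > 0, so the root lies in [0.625, 0.75]
f(0.6875) = 0.4731 > 0, so the root lies in [0.6875, 0.75]

0.4731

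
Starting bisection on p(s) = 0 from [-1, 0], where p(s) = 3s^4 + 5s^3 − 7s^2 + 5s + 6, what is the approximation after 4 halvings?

m = -0.5, p(m) = 1.3125 (+); new bracket [-1, -0.5]
m = -0.75, p(m) = -2.847656 (−); new bracket [-0.75, -0.5]
m = -0.625, p(m) = -0.622314 (−); new bracket [-0.625, -0.5]
m = -0.5625, p(m) = 0.3831 (+); new bracket [-0.625, -0.5625]

-0.5625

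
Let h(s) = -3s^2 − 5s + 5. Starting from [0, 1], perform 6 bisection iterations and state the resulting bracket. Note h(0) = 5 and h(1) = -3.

[0.703125, 0.71875]

midpoint 0.5: h = 1.75 > 0 → [0.5, 1]
midpoint 0.75: h = -0.4375 < 0 → [0.5, 0.75]
midpoint 0.625: h = 0.703125 > 0 → [0.625, 0.75]
midpoint 0.6875: h = 0.1445 > 0 → [0.6875, 0.75]
midpoint 0.71875: h = -0.1436 < 0 → [0.6875, 0.71875]
midpoint 0.703125: h = 0.0012 > 0 → [0.703125, 0.71875]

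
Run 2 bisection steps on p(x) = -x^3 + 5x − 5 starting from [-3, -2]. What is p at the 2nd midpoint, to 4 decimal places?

2.0469

midpoint -2.5: p = -1.875 < 0 → [-3, -2.5]
midpoint -2.75: p = 2.046875 > 0 → [-2.75, -2.5]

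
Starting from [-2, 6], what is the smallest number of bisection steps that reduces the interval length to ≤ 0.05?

Width after n steps is 8/2^n. Need 2^n ≥ 8/0.05 = 160.
2^7 = 128 < 160 ≤ 2^8 = 256, so n = 8.

8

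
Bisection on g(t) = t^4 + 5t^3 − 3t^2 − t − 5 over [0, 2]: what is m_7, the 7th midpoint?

1.203125

t = 1 gives g = -3, negative; keep [1, 2]
t = 1.5 gives g = 8.6875, positive; keep [1, 1.5]
t = 1.25 gives g = 1.269531, positive; keep [1, 1.25]
t = 1.125 gives g = -1.2009, negative; keep [1.125, 1.25]
t = 1.1875 gives g = -0.0566, negative; keep [1.1875, 1.25]
t = 1.21875 gives g = 0.5828, positive; keep [1.1875, 1.21875]
t = 1.203125 gives g = 0.2573, positive; keep [1.1875, 1.203125]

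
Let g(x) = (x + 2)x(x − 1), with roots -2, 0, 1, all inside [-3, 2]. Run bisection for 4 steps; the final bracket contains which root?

-2

g(-0.5) = 1.125 > 0, so the root lies in [-3, -0.5]
g(-1.75) = 1.203125 > 0, so the root lies in [-3, -1.75]
g(-2.375) = -3.005859 < 0, so the root lies in [-2.375, -1.75]
g(-2.0625) = -0.3948 < 0, so the root lies in [-2.0625, -1.75]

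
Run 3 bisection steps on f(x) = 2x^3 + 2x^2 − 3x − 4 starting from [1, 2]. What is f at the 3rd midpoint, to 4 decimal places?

0.8555

midpoint 1.5: f = 2.75 > 0 → [1, 1.5]
midpoint 1.25: f = -0.71875 < 0 → [1.25, 1.5]
midpoint 1.375: f = 0.855469 > 0 → [1.25, 1.375]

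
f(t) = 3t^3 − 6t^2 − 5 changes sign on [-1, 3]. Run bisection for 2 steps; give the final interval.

[2, 3]

f(1) = -8 < 0, so the root lies in [1, 3]
f(2) = -5 < 0, so the root lies in [2, 3]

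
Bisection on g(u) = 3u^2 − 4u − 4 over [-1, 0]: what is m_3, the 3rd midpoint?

midpoint -0.5: g = -1.25 < 0 → [-1, -0.5]
midpoint -0.75: g = 0.6875 > 0 → [-0.75, -0.5]
midpoint -0.625: g = -0.328125 < 0 → [-0.75, -0.625]

-0.625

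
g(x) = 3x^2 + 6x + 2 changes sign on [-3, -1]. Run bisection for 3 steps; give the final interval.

g(-2) = 2 > 0, so the root lies in [-2, -1]
g(-1.5) = -0.25 < 0, so the root lies in [-2, -1.5]
g(-1.75) = 0.6875 > 0, so the root lies in [-1.75, -1.5]

[-1.75, -1.5]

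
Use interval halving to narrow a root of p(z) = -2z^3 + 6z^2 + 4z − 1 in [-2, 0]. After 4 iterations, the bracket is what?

[-0.75, -0.625]

z = -1 gives p = 3, positive; keep [-1, 0]
z = -0.5 gives p = -1.25, negative; keep [-1, -0.5]
z = -0.75 gives p = 0.21875, positive; keep [-0.75, -0.5]
z = -0.625 gives p = -0.668, negative; keep [-0.75, -0.625]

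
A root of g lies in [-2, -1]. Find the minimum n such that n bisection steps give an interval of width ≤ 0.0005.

Width after n steps is 1/2^n. Need 2^n ≥ 1/0.0005 = 2000.
2^10 = 1024 < 2000 ≤ 2^11 = 2048, so n = 11.

11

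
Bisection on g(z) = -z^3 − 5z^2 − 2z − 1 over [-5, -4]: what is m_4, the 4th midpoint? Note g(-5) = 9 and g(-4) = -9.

-4.5625

g(-4.5) = -2.125 < 0, so the root lies in [-5, -4.5]
g(-4.75) = 2.859375 > 0, so the root lies in [-4.75, -4.5]
g(-4.625) = 0.228516 > 0, so the root lies in [-4.625, -4.5]
g(-4.5625) = -0.9822 < 0, so the root lies in [-4.625, -4.5625]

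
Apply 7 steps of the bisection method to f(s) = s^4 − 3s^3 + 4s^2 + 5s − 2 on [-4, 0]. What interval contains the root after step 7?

m = -2, f(m) = 44 (+); new bracket [-2, 0]
m = -1, f(m) = 1 (+); new bracket [-1, 0]
m = -0.5, f(m) = -3.0625 (−); new bracket [-1, -0.5]
m = -0.75, f(m) = -1.918 (−); new bracket [-1, -0.75]
m = -0.875, f(m) = -0.7166 (−); new bracket [-1, -0.875]
m = -0.9375, f(m) = 0.0725 (+); new bracket [-0.9375, -0.875]
m = -0.90625, f(m) = -0.3387 (−); new bracket [-0.9375, -0.90625]

[-0.9375, -0.90625]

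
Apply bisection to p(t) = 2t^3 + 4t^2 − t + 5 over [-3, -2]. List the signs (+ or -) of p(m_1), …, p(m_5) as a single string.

+--+-

t = -2.5 gives p = 1.25, positive; keep [-3, -2.5]
t = -2.75 gives p = -3.59375, negative; keep [-2.75, -2.5]
t = -2.625 gives p = -0.988281, negative; keep [-2.625, -2.5]
t = -2.5625 gives p = 0.1753, positive; keep [-2.625, -2.5625]
t = -2.59375 gives p = -0.3952, negative; keep [-2.59375, -2.5625]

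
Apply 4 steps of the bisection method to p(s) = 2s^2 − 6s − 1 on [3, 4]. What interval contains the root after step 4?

[3.125, 3.1875]

midpoint 3.5: p = 2.5 > 0 → [3, 3.5]
midpoint 3.25: p = 0.625 > 0 → [3, 3.25]
midpoint 3.125: p = -0.21875 < 0 → [3.125, 3.25]
midpoint 3.1875: p = 0.1953 > 0 → [3.125, 3.1875]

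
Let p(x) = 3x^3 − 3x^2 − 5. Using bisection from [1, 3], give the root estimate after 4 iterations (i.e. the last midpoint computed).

1.625

p(2) = 7 > 0, so the root lies in [1, 2]
p(1.5) = -1.625 < 0, so the root lies in [1.5, 2]
p(1.75) = 1.890625 > 0, so the root lies in [1.5, 1.75]
p(1.625) = -0.0488 < 0, so the root lies in [1.625, 1.75]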